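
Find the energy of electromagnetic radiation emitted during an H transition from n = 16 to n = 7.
0.2245 eV

The energy levels are E_n = -13.6057 eV / n².

Energy at n = 16: E_16 = -13.6057 / 16² = -0.0531473 eV
Energy at n = 7: E_7 = -13.6057 / 7² = -0.2776673 eV

For emission (electron falling to lower state), the photon energy is:
E_photon = E_16 - E_7 = |-0.0531473 - (-0.2776673)|
E_photon = 0.2245 eV

This energy is carried away by the emitted photon.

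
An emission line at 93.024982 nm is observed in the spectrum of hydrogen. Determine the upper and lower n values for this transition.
n = 7 → n = 1

First, find the photon energy from the wavelength (hc = 1239.84 eV·nm):
E = hc/λ = 1239.84 eV·nm / 93.024982 nm = 13.328033 eV

The energy levels of hydrogen satisfy E_n = -13.6057 / n² eV, so an emission n_i → n_f releases
ΔE = 13.6057 × (1/n_f² − 1/n_i²) eV.

Setting ΔE equal to the photon energy:
1/n_f² − 1/n_i² = 13.328033 / 13.6057 = 0.97959186

Since 1/n_i² must be positive, we need 1/n_f² > 0.97959186, i.e. n_f ≤ 1. For each allowed n_f, solve n_i = (1/n_f² − 0.97959186)^(−1/2) and check whether it is a whole number:
  n_f = 1: 1/n_i² = 1.00000000 − 0.97959186 = 0.02040814 → n_i = 7.000  → integer, n_i = 7 ✓

Only n_f = 1 gives an integer upper level, n_i = 7.

The transition is from n = 7 to n = 1 (emission).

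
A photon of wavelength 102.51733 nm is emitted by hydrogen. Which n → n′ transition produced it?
n = 3 → n = 1

First, find the photon energy from the wavelength (hc = 1239.84 eV·nm):
E = hc/λ = 1239.84 eV·nm / 102.51733 nm = 12.093955 eV

The energy levels of hydrogen satisfy E_n = -13.6057 / n² eV, so an emission n_i → n_f releases
ΔE = 13.6057 × (1/n_f² − 1/n_i²) eV.

Setting ΔE equal to the photon energy:
1/n_f² − 1/n_i² = 12.093955 / 13.6057 = 0.88888885

Since 1/n_i² must be positive, we need 1/n_f² > 0.88888885, i.e. n_f ≤ 1. For each allowed n_f, solve n_i = (1/n_f² − 0.88888885)^(−1/2) and check whether it is a whole number:
  n_f = 1: 1/n_i² = 1.00000000 − 0.88888885 = 0.11111115 → n_i = 3.000  → integer, n_i = 3 ✓

Only n_f = 1 gives an integer upper level, n_i = 3.

The transition is from n = 3 to n = 1 (emission).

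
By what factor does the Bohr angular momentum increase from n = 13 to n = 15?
1.15385

In the Bohr model, L_n = nℏ, so the ratio is purely the ratio of quantum numbers:

L_15/L_13 = 15ℏ / 13ℏ = 15/13 = 1.15385

The angular momentum scales linearly with n.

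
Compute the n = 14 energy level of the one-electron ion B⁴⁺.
-1.7354 eV

For hydrogen-like ions, the energy levels scale with Z²:
E_n = -13.6057 Z² / n² eV

For B⁴⁺ (Z = 5) at n = 14:
E_14 = -13.6057 × 5² / 14²
E_14 = -13.6057 × 25 / 196
E_14 = -340.1425 / 196
E_14 = -1.7354 eV

The energy is 25 times more negative than hydrogen at the same n due to the stronger nuclear charge.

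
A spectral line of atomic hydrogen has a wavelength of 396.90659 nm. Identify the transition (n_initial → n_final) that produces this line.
n = 7 → n = 2

First, find the photon energy from the wavelength (hc = 1239.84 eV·nm):
E = hc/λ = 1239.84 eV·nm / 396.90659 nm = 3.1237577 eV

The energy levels of hydrogen satisfy E_n = -13.6057 / n² eV, so an emission n_i → n_f releases
ΔE = 13.6057 × (1/n_f² − 1/n_i²) eV.

Setting ΔE equal to the photon energy:
1/n_f² − 1/n_i² = 3.1237577 / 13.6057 = 0.22959184

Since 1/n_i² must be positive, we need 1/n_f² > 0.22959184, i.e. n_f ≤ 2. For each allowed n_f, solve n_i = (1/n_f² − 0.22959184)^(−1/2) and check whether it is a whole number:
  n_f = 1: 1/n_i² = 1.00000000 − 0.22959184 = 0.77040816 → n_i = 1.139  (not an integer) ✗
  n_f = 2: 1/n_i² = 0.25000000 − 0.22959184 = 0.02040816 → n_i = 7.000  → integer, n_i = 7 ✓

Only n_f = 2 gives an integer upper level, n_i = 7.

The transition is from n = 7 to n = 2 (emission).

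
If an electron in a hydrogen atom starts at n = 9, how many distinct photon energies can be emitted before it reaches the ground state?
36

The electron can occupy levels n = 1, 2, ..., 9 during de-excitation — that is m = 9 - 1 + 1 = 9 distinct levels.

The number of distinct spectral lines equals the number of ways to choose 2 of these m levels (each pair gives one possible emission transition):

Number of lines = m(m-1)/2 = 9×8/2 = 36

These correspond to all possible transitions between the 9 levels:
9 → 8, 9 → 7, 9 → 6, 9 → 5, 9 → 4, 9 → 3, 9 → 2, 9 → 1...

Each transition produces a photon with a unique energy (and thus wavelength). This count does not depend on Z.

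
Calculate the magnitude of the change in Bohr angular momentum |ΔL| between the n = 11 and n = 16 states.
5.27e-34 J·s (or 5ℏ)

In the Bohr model, L_n = nℏ where ℏ = 1.0546e-34 J·s.

L_16 = 16ℏ = 1.6874e-33 J·s
L_11 = 11ℏ = 1.1601e-33 J·s

ΔL = L_16 - L_11 = (16 - 11)ℏ = 5ℏ
ΔL = 5 × 1.0546e-34 J·s = 5.27e-34 J·s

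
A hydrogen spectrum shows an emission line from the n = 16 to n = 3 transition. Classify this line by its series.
Paschen series

The spectral series in hydrogen are named based on the final (lower) energy level:
- Lyman series: n_final = 1 (ultraviolet)
- Balmer series: n_final = 2 (visible/near-UV)
- Paschen series: n_final = 3 (infrared)
- Brackett series: n_final = 4 (infrared)
- Pfund series: n_final = 5 (far infrared)

Since this transition ends at n = 3, it belongs to the Paschen series.

For reference, this 16 → 3 line has photon energy
ΔE = 13.6057 eV × (1/3² - 1/16²) = 1.4585971788 eV,
corresponding to wavelength λ = hc/ΔE = 1239.84 eV·nm / 1.4585971788 eV = 850.022212 nm in the infrared region.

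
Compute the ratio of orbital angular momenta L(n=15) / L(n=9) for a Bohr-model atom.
1.66667

In the Bohr model, L_n = nℏ, so the ratio is purely the ratio of quantum numbers:

L_15/L_9 = 15ℏ / 9ℏ = 15/9 = 1.66667

The angular momentum scales linearly with n.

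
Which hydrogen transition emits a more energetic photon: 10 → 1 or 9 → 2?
10 → 1

Calculate the energy for each transition:

Transition 10 → 1:
ΔE₁ = |E_1 - E_10| = |-13.6057/1² - (-13.6057/10²)|
ΔE₁ = |-13.60570000 - (-0.13605700)| = 13.46964 eV

Transition 9 → 2:
ΔE₂ = |E_2 - E_9| = |-13.6057/2² - (-13.6057/9²)|
ΔE₂ = |-3.40142500 - (-0.16797160)| = 3.23345 eV

Since 13.46964 eV > 3.23345 eV, the transition 10 → 1 emits the more energetic photon.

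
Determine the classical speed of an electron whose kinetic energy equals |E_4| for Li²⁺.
1.641e+06 m/s (or 0.547302% of c)

The binding energy at n = 4 for Li²⁺ is:
E_4 = -13.6057 × 3²/4² = -7.65320625 eV
|E_4| = 7.65320625 eV

Convert to Joules:
KE = 7.65320625 eV × (1.602177 × 10⁻¹⁹ J/eV) = 1.22618e-18 J

Using KE = ½mv²:
v = √(2·KE/m_e)
v = √(2 × 1.22618e-18 J / 9.10938 × 10⁻³¹ kg)
v = 1.641e+06 m/s

This is approximately 0.547302% the speed of light.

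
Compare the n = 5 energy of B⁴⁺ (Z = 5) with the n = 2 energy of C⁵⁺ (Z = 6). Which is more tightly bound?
C⁵⁺ at n = 2 (E = -122.451 eV)

Using E_n = -13.6057 Z² / n² eV:

B⁴⁺ (Z = 5) at n = 5:
E = -13.6057 × 5² / 5² = -13.6057 × 25 / 25 = -13.605700 eV

C⁵⁺ (Z = 6) at n = 2:
E = -13.6057 × 6² / 2² = -13.6057 × 36 / 4 = -122.451300 eV

Since -122.451300 eV < -13.605700 eV,
C⁵⁺ at n = 2 is more tightly bound (requires more energy to ionize).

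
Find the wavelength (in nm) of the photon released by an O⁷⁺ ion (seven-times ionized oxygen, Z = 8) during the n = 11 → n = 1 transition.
1.4357 nm

First, find the transition energy using E_n = -13.6057 Z² / n² eV:
E_11 = -13.6057 × 8² / 11² = -7.196403 eV
E_1 = -13.6057 × 8² / 1² = -870.764800 eV

Photon energy: |ΔE| = |E_1 - E_11| = 863.568397 eV

Convert to wavelength using E = hc/λ with hc = 1239.84 eV·nm:
λ = hc/E = 1239.84 eV·nm / 863.568397 eV
λ = 1.4357 nm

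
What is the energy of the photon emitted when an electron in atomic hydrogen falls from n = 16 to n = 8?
0.16 eV

The energy levels are E_n = -13.6057 eV / n².

Energy at n = 16: E_16 = -13.6057 / 16² = -0.05315 eV
Energy at n = 8: E_8 = -13.6057 / 8² = -0.21259 eV

For emission (electron falling to lower state), the photon energy is:
E_photon = E_16 - E_8 = |-0.05315 - (-0.21259)|
E_photon = 0.16 eV

This energy is carried away by the emitted photon.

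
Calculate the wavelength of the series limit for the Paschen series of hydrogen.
820.1386 nm

The series limit corresponds to the transition from n = ∞ to n = 3.
This is the highest energy (shortest wavelength) transition in the Paschen series.

E_∞ = 0 eV
E_3 = -13.6057 / 3² = -1.51174444 eV

Energy at series limit:
ΔE = E_∞ - E_3 = 0 - (-1.51174444) = 1.51174444 eV
λ = hc/E = 1239.84 eV·nm / 1.51174444 eV = 820.1386 nm

This energy equals the ionization energy from the n = 3 state of hydrogen.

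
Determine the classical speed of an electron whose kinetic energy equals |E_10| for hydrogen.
2.188e+05 m/s (or 0.07297% of c)

The binding energy at n = 10 for hydrogen is:
E_10 = -13.6057/10² = -0.1360570 eV
|E_10| = 0.1360570 eV

Convert to Joules:
KE = 0.1360570 eV × (1.602177 × 10⁻¹⁹ J/eV) = 2.17987e-20 J

Using KE = ½mv²:
v = √(2·KE/m_e)
v = √(2 × 2.17987e-20 J / 9.10938 × 10⁻³¹ kg)
v = 2.188e+05 m/s

This is approximately 0.07297% the speed of light.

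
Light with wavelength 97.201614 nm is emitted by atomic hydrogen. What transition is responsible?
n = 4 → n = 1

First, find the photon energy from the wavelength (hc = 1239.84 eV·nm):
E = hc/λ = 1239.84 eV·nm / 97.201614 nm = 12.755344 eV

The energy levels of hydrogen satisfy E_n = -13.6057 / n² eV, so an emission n_i → n_f releases
ΔE = 13.6057 × (1/n_f² − 1/n_i²) eV.

Setting ΔE equal to the photon energy:
1/n_f² − 1/n_i² = 12.755344 / 13.6057 = 0.93750002

Since 1/n_i² must be positive, we need 1/n_f² > 0.93750002, i.e. n_f ≤ 1. For each allowed n_f, solve n_i = (1/n_f² − 0.93750002)^(−1/2) and check whether it is a whole number:
  n_f = 1: 1/n_i² = 1.00000000 − 0.93750002 = 0.06249998 → n_i = 4.000  → integer, n_i = 4 ✓

Only n_f = 1 gives an integer upper level, n_i = 4.

The transition is from n = 4 to n = 1 (emission).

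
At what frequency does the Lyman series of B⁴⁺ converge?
8.2246e+16 Hz

The series limit corresponds to the transition from n = ∞ to n = 1.
This is the highest energy (shortest wavelength) transition in the Lyman series.

E_∞ = 0 eV
E_1 = -13.6057 × 5² / 1² = -340.1425000 eV

Energy at series limit:
ΔE = E_∞ - E_1 = 0 - (-340.1425000) = 340.1425000 eV
E = 340.1425000 eV × (1.602177 × 10⁻¹⁹ J/eV) = 5.449685e-17 J
f = E/h = 5.449685e-17 J / (6.62607 × 10⁻³⁴ J·s) = 8.2246e+16 Hz

This energy equals the ionization energy from the n = 1 state of B⁴⁺.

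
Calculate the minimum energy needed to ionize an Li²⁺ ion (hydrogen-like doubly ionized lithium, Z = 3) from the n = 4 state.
7.653 eV

The ionization energy is the energy needed to remove the electron completely (n → ∞).

For a hydrogen-like ion with Z = 3, E_n = -13.6057 Z² / n² eV.

At n = 4: E_4 = -13.6057 × 3² / 4² = -7.653206 eV
At n = ∞: E_∞ = 0 eV

Ionization energy = E_∞ - E_4 = 0 - (-7.653206) = 7.653206 eV
Ionization energy ≈ 7.653 eV

This is also called the binding energy of the electron in state n = 4.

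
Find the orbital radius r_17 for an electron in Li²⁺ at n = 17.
5.097740 nm (or 50.977405 Å)

The Bohr radius formula is:
r_n = n² a₀ / Z

where a₀ = 0.052917721 nm is the Bohr radius.

For Li²⁺ (Z = 3) at n = 17:
r_17 = 17² × 0.052917721 nm / 3
r_17 = 289 × 0.052917721 nm / 3
r_17 = 15.2932214 nm / 3
r_17 = 5.097740 nm

The electron orbits at approximately 5.097740 nm from the nucleus.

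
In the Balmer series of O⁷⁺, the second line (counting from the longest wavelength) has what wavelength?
7.594 nm

The lines of a series are numbered from the longest wavelength (smallest ΔE) outward; the second line is the transition from n = n_f + 2 to n_f.
The Balmer series has all transitions ending at n_f = 2.

For O⁷⁺ (Z = 8), the second line (β-line) is the jump from n = 4 to n = 2:
E_4 = -13.6057 × 8² / 4² = -54.42280 eV
E_2 = -13.6057 × 8² / 2² = -217.69120 eV
ΔE = E_4 - E_2 = 163.26840 eV

λ = hc/E = 1239.84 eV·nm / 163.26840 eV
λ = 7.594 nm

This is the β-line of the Balmer series in O⁷⁺.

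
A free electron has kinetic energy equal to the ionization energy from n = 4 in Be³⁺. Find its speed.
2.188e+06 m/s (or 0.730% of c)

The binding energy at n = 4 for Be³⁺ is:
E_4 = -13.6057 × 4²/4² = -13.60570 eV
|E_4| = 13.60570 eV

Convert to Joules:
KE = 13.60570 eV × (1.602177 × 10⁻¹⁹ J/eV) = 2.17987e-18 J

Using KE = ½mv²:
v = √(2·KE/m_e)
v = √(2 × 2.17987e-18 J / 9.10938 × 10⁻³¹ kg)
v = 2.188e+06 m/s

This is approximately 0.730% the speed of light.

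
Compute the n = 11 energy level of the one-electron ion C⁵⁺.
-4.048 eV

For hydrogen-like ions, the energy levels scale with Z²:
E_n = -13.6057 Z² / n² eV

For C⁵⁺ (Z = 6) at n = 11:
E_11 = -13.6057 × 6² / 11²
E_11 = -13.6057 × 36 / 121
E_11 = -489.8052 / 121
E_11 = -4.048 eV

The energy is 36 times more negative than hydrogen at the same n due to the stronger nuclear charge.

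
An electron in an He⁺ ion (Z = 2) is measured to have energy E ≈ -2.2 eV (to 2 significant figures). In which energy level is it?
n = 5

The exact energy levels follow E_n = -13.6057 Z² / n² eV with Z = 2.

The measured value (-2.2 eV) is reported to only 2 significant figures, so we must test candidate n values and see which one matches to that precision.

Candidate energies:
  n = 3:  E = -13.6057 × 2² / 3² = -6.04698 eV
  n = 4:  E = -13.6057 × 2² / 4² = -3.40143 eV
  n = 5:  E = -13.6057 × 2² / 5² = -2.17691 eV  ← matches
  n = 6:  E = -13.6057 × 2² / 6² = -1.51174 eV
  n = 7:  E = -13.6057 × 2² / 7² = -1.11067 eV

Checking against the measurement of -2.2 eV (2 sig figs), only n = 5 agrees:
E_5 = -2.17691 eV, which rounds to -2.2 eV ✓

Therefore n = 5.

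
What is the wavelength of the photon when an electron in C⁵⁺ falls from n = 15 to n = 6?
108.48394 nm

First, find the transition energy using E_n = -13.6057 Z² / n² eV:
E_15 = -13.6057 × 6² / 15² = -2.17691200 eV
E_6 = -13.6057 × 6² / 6² = -13.60570000 eV

Photon energy: |ΔE| = |E_6 - E_15| = 11.42878800 eV

Convert to wavelength using E = hc/λ with hc = 1239.84 eV·nm:
λ = hc/E = 1239.84 eV·nm / 11.42878800 eV
λ = 108.48394 nm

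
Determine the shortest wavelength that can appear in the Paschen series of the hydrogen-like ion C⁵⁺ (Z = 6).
22.782 nm

The series limit corresponds to the transition from n = ∞ to n = 3.
This is the highest energy (shortest wavelength) transition in the Paschen series.

E_∞ = 0 eV
E_3 = -13.6057 × 6² / 3² = -54.42280 eV

Energy at series limit:
ΔE = E_∞ - E_3 = 0 - (-54.42280) = 54.42280 eV
λ = hc/E = 1239.84 eV·nm / 54.42280 eV = 22.782 nm

This energy equals the ionization energy from the n = 3 state of C⁵⁺.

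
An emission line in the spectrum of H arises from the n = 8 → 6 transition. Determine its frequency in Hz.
3.99807e+13 Hz

First, find the transition energy:
E_8 = -13.6057 / 8² = -0.212589063 eV
E_6 = -13.6057 / 6² = -0.377936111 eV
|ΔE| = |E_6 - E_8| = 0.165347048 eV

Convert to Joules: E = 0.165347048 eV × (1.602177 × 10⁻¹⁹ J/eV) = 2.6491524e-20 J

Using E = hf:
f = E/h = 2.6491524e-20 J / (6.62607 × 10⁻³⁴ J·s)
f = 3.99807e+13 Hz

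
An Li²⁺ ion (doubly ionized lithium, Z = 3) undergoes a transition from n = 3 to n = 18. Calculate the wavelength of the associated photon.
93.730128 nm

First, find the transition energy using E_n = -13.6057 Z² / n² eV:
E_3 = -13.6057 × 3² / 3² = -13.60570000 eV
E_18 = -13.6057 × 3² / 18² = -0.37793611 eV

Photon energy: |ΔE| = |E_18 - E_3| = 13.22776389 eV

Convert to wavelength using E = hc/λ with hc = 1239.84 eV·nm:
λ = hc/E = 1239.84 eV·nm / 13.22776389 eV
λ = 93.730128 nm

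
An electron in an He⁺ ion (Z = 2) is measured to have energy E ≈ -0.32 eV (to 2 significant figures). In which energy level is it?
n = 13

The exact energy levels follow E_n = -13.6057 Z² / n² eV with Z = 2.

The measured value (-0.32 eV) is reported to only 2 significant figures, so we must test candidate n values and see which one matches to that precision.

Candidate energies:
  n = 11:  E = -13.6057 × 2² / 11² = -0.44978 eV
  n = 12:  E = -13.6057 × 2² / 12² = -0.37794 eV
  n = 13:  E = -13.6057 × 2² / 13² = -0.32203 eV  ← matches
  n = 14:  E = -13.6057 × 2² / 14² = -0.27767 eV
  n = 15:  E = -13.6057 × 2² / 15² = -0.24188 eV

Checking against the measurement of -0.32 eV (2 sig figs), only n = 13 agrees:
E_13 = -0.32203 eV, which rounds to -0.32 eV ✓

Therefore n = 13.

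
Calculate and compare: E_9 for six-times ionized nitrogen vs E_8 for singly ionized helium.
N⁶⁺ at n = 9 (E = -8.2306 eV)

Using E_n = -13.6057 Z² / n² eV:

N⁶⁺ (Z = 7) at n = 9:
E = -13.6057 × 7² / 9² = -13.6057 × 49 / 81 = -8.2306086 eV

He⁺ (Z = 2) at n = 8:
E = -13.6057 × 2² / 8² = -13.6057 × 4 / 64 = -0.8503563 eV

Since -8.2306086 eV < -0.8503563 eV,
N⁶⁺ at n = 9 is more tightly bound (requires more energy to ionize).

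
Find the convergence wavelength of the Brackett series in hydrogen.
1458.02421 nm

The series limit corresponds to the transition from n = ∞ to n = 4.
This is the highest energy (shortest wavelength) transition in the Brackett series.

E_∞ = 0 eV
E_4 = -13.6057 / 4² = -0.85035625000 eV

Energy at series limit:
ΔE = E_∞ - E_4 = 0 - (-0.85035625000) = 0.85035625000 eV
λ = hc/E = 1239.84 eV·nm / 0.85035625000 eV = 1458.02421 nm

This energy equals the ionization energy from the n = 4 state of hydrogen.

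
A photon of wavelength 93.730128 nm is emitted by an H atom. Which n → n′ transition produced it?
n = 6 → n = 1

First, find the photon energy from the wavelength (hc = 1239.84 eV·nm):
E = hc/λ = 1239.84 eV·nm / 93.730128 nm = 13.227764 eV

The energy levels of hydrogen satisfy E_n = -13.6057 / n² eV, so an emission n_i → n_f releases
ΔE = 13.6057 × (1/n_f² − 1/n_i²) eV.

Setting ΔE equal to the photon energy:
1/n_f² − 1/n_i² = 13.227764 / 13.6057 = 0.97222223

Since 1/n_i² must be positive, we need 1/n_f² > 0.97222223, i.e. n_f ≤ 1. For each allowed n_f, solve n_i = (1/n_f² − 0.97222223)^(−1/2) and check whether it is a whole number:
  n_f = 1: 1/n_i² = 1.00000000 − 0.97222223 = 0.02777777 → n_i = 6.000  → integer, n_i = 6 ✓

Only n_f = 1 gives an integer upper level, n_i = 6.

The transition is from n = 6 to n = 1 (emission).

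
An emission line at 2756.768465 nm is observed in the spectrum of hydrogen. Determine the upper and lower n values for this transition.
n = 12 → n = 5

First, find the photon energy from the wavelength (hc = 1239.84 eV·nm):
E = hc/λ = 1239.84 eV·nm / 2756.768465 nm = 0.44974397 eV

The energy levels of hydrogen satisfy E_n = -13.6057 / n² eV, so an emission n_i → n_f releases
ΔE = 13.6057 × (1/n_f² − 1/n_i²) eV.

Setting ΔE equal to the photon energy:
1/n_f² − 1/n_i² = 0.44974397 / 13.6057 = 0.033055555

Since 1/n_i² must be positive, we need 1/n_f² > 0.033055555, i.e. n_f ≤ 5. For each allowed n_f, solve n_i = (1/n_f² − 0.033055555)^(−1/2) and check whether it is a whole number:
  n_f = 1: 1/n_i² = 1.000000000 − 0.033055555 = 0.966944445 → n_i = 1.017  (not an integer) ✗
  n_f = 2: 1/n_i² = 0.250000000 − 0.033055555 = 0.216944445 → n_i = 2.147  (not an integer) ✗
  n_f = 3: 1/n_i² = 0.111111111 − 0.033055555 = 0.078055556 → n_i = 3.579  (not an integer) ✗
  n_f = 4: 1/n_i² = 0.062500000 − 0.033055555 = 0.029444445 → n_i = 5.828  (not an integer) ✗
  n_f = 5: 1/n_i² = 0.040000000 − 0.033055555 = 0.006944445 → n_i = 12.000  → integer, n_i = 12 ✓

Only n_f = 5 gives an integer upper level, n_i = 12.

The transition is from n = 12 to n = 5 (emission).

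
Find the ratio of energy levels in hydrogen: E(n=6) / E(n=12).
4.00000

Using E_n = -13.6057 Z² / n² eV with Z = 1:

E_6 = -13.6057 / 6² = -13.6057 / 36 = -0.37793611111 eV
E_12 = -13.6057 / 12² = -13.6057 / 144 = -0.09448402778 eV

The ratio is:
E_6/E_12 = (-0.37793611111) / (-0.09448402778)
E_6/E_12 = (-13.6057/36) / (-13.6057/144)
E_6/E_12 = 144/36
E_6/E_12 = 4.00000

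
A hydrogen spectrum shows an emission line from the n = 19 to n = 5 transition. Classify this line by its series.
Pfund series

The spectral series in hydrogen are named based on the final (lower) energy level:
- Lyman series: n_final = 1 (ultraviolet)
- Balmer series: n_final = 2 (visible/near-UV)
- Paschen series: n_final = 3 (infrared)
- Brackett series: n_final = 4 (infrared)
- Pfund series: n_final = 5 (far infrared)

Since this transition ends at n = 5, it belongs to the Pfund series.

For reference, this 19 → 5 line has photon energy
ΔE = 13.6057 eV × (1/5² - 1/19²) = 0.5065390803 eV,
corresponding to wavelength λ = hc/ΔE = 1239.84 eV·nm / 0.5065390803 eV = 2447.6690 nm in the far infrared region.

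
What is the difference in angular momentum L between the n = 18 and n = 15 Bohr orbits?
3.16372e-34 J·s (or 3ℏ)

In the Bohr model, L_n = nℏ where ℏ = 1.0545718e-34 J·s.

L_18 = 18ℏ = 1.8982292e-33 J·s
L_15 = 15ℏ = 1.5818577e-33 J·s

ΔL = L_18 - L_15 = (18 - 15)ℏ = 3ℏ
ΔL = 3 × 1.0545718e-34 J·s = 3.16372e-34 J·s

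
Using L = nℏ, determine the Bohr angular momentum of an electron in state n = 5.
5.2729e-34 J·s (or 5ℏ)

In the Bohr model, angular momentum is quantized:
L = nℏ

where ℏ = h/(2π) = 1.054572e-34 J·s

For n = 5:
L = 5 × 1.054572e-34 J·s
L = 5.2729e-34 J·s

This can also be written as L = 5ℏ.
The angular momentum is an integer multiple of the reduced Planck constant.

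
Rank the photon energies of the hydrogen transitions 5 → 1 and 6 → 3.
5 → 1

Calculate the energy for each transition:

Transition 5 → 1:
ΔE₁ = |E_1 - E_5| = |-13.6057/1² - (-13.6057/5²)|
ΔE₁ = |-13.60570000000 - (-0.54422800000)| = 13.06147200 eV

Transition 6 → 3:
ΔE₂ = |E_3 - E_6| = |-13.6057/3² - (-13.6057/6²)|
ΔE₂ = |-1.51174444444 - (-0.37793611111)| = 1.13380833 eV

Since 13.06147200 eV > 1.13380833 eV, the transition 5 → 1 emits the more energetic photon.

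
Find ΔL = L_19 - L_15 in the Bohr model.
4.2183e-34 J·s (or 4ℏ)

In the Bohr model, L_n = nℏ where ℏ = 1.054572e-34 J·s.

L_19 = 19ℏ = 2.003687e-33 J·s
L_15 = 15ℏ = 1.581858e-33 J·s

ΔL = L_19 - L_15 = (19 - 15)ℏ = 4ℏ
ΔL = 4 × 1.054572e-34 J·s = 4.2183e-34 J·s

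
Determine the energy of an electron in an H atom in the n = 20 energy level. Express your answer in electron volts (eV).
-0.034014 eV

The energy levels of a hydrogen-like atom are given by:
E_n = -13.6057 eV / n²

For n = 20:
E_20 = -13.6057 eV / 20²
E_20 = -13.6057 eV / 400
E_20 = -0.034014 eV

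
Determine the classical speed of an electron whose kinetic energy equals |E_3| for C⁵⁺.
4.37539e+06 m/s (or 1.459471% of c)

The binding energy at n = 3 for C⁵⁺ is:
E_3 = -13.6057 × 6²/3² = -54.42280000 eV
|E_3| = 54.42280000 eV

Convert to Joules:
KE = 54.42280000 eV × (1.602177 × 10⁻¹⁹ J/eV) = 8.7194958e-18 J

Using KE = ½mv²:
v = √(2·KE/m_e)
v = √(2 × 8.7194958e-18 J / 9.10938 × 10⁻³¹ kg)
v = 4.37539e+06 m/s

This is approximately 1.459471% the speed of light.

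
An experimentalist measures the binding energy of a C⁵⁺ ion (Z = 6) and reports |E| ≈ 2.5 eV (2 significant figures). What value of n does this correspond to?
n = 14

The exact energy levels follow E_n = -13.6057 Z² / n² eV with Z = 6.

The measured value (-2.5 eV) is reported to only 2 significant figures, so we must test candidate n values and see which one matches to that precision.

Candidate energies:
  n = 12:  E = -13.6057 × 6² / 12² = -3.40143 eV
  n = 13:  E = -13.6057 × 6² / 13² = -2.89826 eV
  n = 14:  E = -13.6057 × 6² / 14² = -2.49901 eV  ← matches
  n = 15:  E = -13.6057 × 6² / 15² = -2.17691 eV
  n = 16:  E = -13.6057 × 6² / 16² = -1.91330 eV

Checking against the measurement of -2.5 eV (2 sig figs), only n = 14 agrees:
E_14 = -2.49901 eV, which rounds to -2.5 eV ✓

Therefore n = 14.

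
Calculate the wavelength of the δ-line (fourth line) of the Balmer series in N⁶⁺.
8.36876 nm

The lines of a series are numbered from the longest wavelength (smallest ΔE) outward; the fourth line is the transition from n = n_f + 4 to n_f.
The Balmer series has all transitions ending at n_f = 2.

For N⁶⁺ (Z = 7), the fourth line (δ-line) is the jump from n = 6 to n = 2:
E_6 = -13.6057 × 7² / 6² = -18.5188694 eV
E_2 = -13.6057 × 7² / 2² = -166.6698250 eV
ΔE = E_6 - E_2 = 148.1509556 eV

λ = hc/E = 1239.84 eV·nm / 148.1509556 eV
λ = 8.36876 nm

This is the δ-line of the Balmer series in N⁶⁺.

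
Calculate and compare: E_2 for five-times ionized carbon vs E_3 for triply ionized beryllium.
C⁵⁺ at n = 2 (E = -122.4513 eV)

Using E_n = -13.6057 Z² / n² eV:

C⁵⁺ (Z = 6) at n = 2:
E = -13.6057 × 6² / 2² = -13.6057 × 36 / 4 = -122.4513000 eV

Be³⁺ (Z = 4) at n = 3:
E = -13.6057 × 4² / 3² = -13.6057 × 16 / 9 = -24.1879111 eV

Since -122.4513000 eV < -24.1879111 eV,
C⁵⁺ at n = 2 is more tightly bound (requires more energy to ionize).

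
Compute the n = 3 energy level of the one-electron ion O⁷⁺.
-96.7516 eV

For hydrogen-like ions, the energy levels scale with Z²:
E_n = -13.6057 Z² / n² eV

For O⁷⁺ (Z = 8) at n = 3:
E_3 = -13.6057 × 8² / 3²
E_3 = -13.6057 × 64 / 9
E_3 = -870.7648 / 9
E_3 = -96.7516 eV

The energy is 64 times more negative than hydrogen at the same n due to the stronger nuclear charge.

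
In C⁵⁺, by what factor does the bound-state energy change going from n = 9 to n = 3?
9.0000

Using E_n = -13.6057 Z² / n² eV with Z = 6:

E_3 = -13.6057 × 6² / 3² = -489.8052 / 9 = -54.4228000000 eV
E_9 = -13.6057 × 6² / 9² = -489.8052 / 81 = -6.0469777778 eV

The ratio is:
E_3/E_9 = (-54.4228000000) / (-6.0469777778)
E_3/E_9 = (-489.8052/9) / (-489.8052/81)
E_3/E_9 = 81/9
E_3/E_9 = 9.0000
(Note: the Z² factors cancel in the ratio.)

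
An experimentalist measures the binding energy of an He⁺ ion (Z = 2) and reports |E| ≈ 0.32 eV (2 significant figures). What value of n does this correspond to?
n = 13

The exact energy levels follow E_n = -13.6057 Z² / n² eV with Z = 2.

The measured value (-0.32 eV) is reported to only 2 significant figures, so we must test candidate n values and see which one matches to that precision.

Candidate energies:
  n = 11:  E = -13.6057 × 2² / 11² = -0.449775 eV
  n = 12:  E = -13.6057 × 2² / 12² = -0.377936 eV
  n = 13:  E = -13.6057 × 2² / 13² = -0.322028 eV  ← matches
  n = 14:  E = -13.6057 × 2² / 14² = -0.277667 eV
  n = 15:  E = -13.6057 × 2² / 15² = -0.241879 eV

Checking against the measurement of -0.32 eV (2 sig figs), only n = 13 agrees:
E_13 = -0.322028 eV, which rounds to -0.32 eV ✓

Therefore n = 13.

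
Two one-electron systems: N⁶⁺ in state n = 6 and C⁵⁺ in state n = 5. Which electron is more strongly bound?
C⁵⁺ at n = 5 (E = -19.592208 eV)

Using E_n = -13.6057 Z² / n² eV:

N⁶⁺ (Z = 7) at n = 6:
E = -13.6057 × 7² / 6² = -13.6057 × 49 / 36 = -18.518869444 eV

C⁵⁺ (Z = 6) at n = 5:
E = -13.6057 × 6² / 5² = -13.6057 × 36 / 25 = -19.592208000 eV

Since -19.592208000 eV < -18.518869444 eV,
C⁵⁺ at n = 5 is more tightly bound (requires more energy to ionize).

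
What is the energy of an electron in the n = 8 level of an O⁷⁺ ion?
-13.61 eV

For hydrogen-like ions, the energy levels scale with Z²:
E_n = -13.6057 Z² / n² eV

For O⁷⁺ (Z = 8) at n = 8:
E_8 = -13.6057 × 8² / 8²
E_8 = -13.6057 × 64 / 64
E_8 = -870.7648 / 64
E_8 = -13.61 eV

The energy is 64 times more negative than hydrogen at the same n due to the stronger nuclear charge.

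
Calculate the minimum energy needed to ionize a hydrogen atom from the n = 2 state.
3.401425 eV

The ionization energy is the energy needed to remove the electron completely (n → ∞).

For hydrogen, E_n = -13.6057 eV / n².

At n = 2: E_2 = -13.6057 / 2² = -3.401425000 eV
At n = ∞: E_∞ = 0 eV

Ionization energy = E_∞ - E_2 = 0 - (-3.401425000) = 3.401425000 eV
Ionization energy ≈ 3.401425 eV

This is also called the binding energy of the electron in state n = 2.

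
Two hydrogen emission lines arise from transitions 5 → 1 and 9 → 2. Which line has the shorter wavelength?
5 → 1

Calculate the energy for each transition:

Transition 5 → 1:
ΔE₁ = |E_1 - E_5| = |-13.6057/1² - (-13.6057/5²)|
ΔE₁ = |-13.6057000000 - (-0.5442280000)| = 13.0614720 eV

Transition 9 → 2:
ΔE₂ = |E_2 - E_9| = |-13.6057/2² - (-13.6057/9²)|
ΔE₂ = |-3.4014250000 - (-0.1679716049)| = 3.2334534 eV

Since 13.0614720 eV > 3.2334534 eV, the transition 5 → 1 emits the more energetic photon.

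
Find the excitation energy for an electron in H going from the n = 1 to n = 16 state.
13.5526 eV

The energy levels of a hydrogen-like atom are E_n = -13.6057 eV / n².

Energy at n = 1: E_1 = -13.6057 / 1² = -13.6057000 eV
Energy at n = 16: E_16 = -13.6057 / 16² = -0.0531473 eV

The excitation energy is the difference:
ΔE = E_16 - E_1
ΔE = -0.0531473 - (-13.6057000)
ΔE = 13.5526 eV

Since this is positive, energy must be absorbed (photon absorption).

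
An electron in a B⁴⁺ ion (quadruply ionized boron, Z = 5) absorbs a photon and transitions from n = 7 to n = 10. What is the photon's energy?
3.540259 eV

The energy levels of a hydrogen-like atom are E_n = -13.6057 Z² eV / n².

Energy at n = 7: E_7 = -13.6057 × 5² / 7² = -6.941683673 eV
Energy at n = 10: E_10 = -13.6057 × 5² / 10² = -3.401425000 eV

The excitation energy is the difference:
ΔE = E_10 - E_7
ΔE = -3.401425000 - (-6.941683673)
ΔE = 3.540259 eV

Since this is positive, energy must be absorbed (photon absorption).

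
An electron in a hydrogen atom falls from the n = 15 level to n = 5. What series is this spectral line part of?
Pfund series

The spectral series in hydrogen are named based on the final (lower) energy level:
- Lyman series: n_final = 1 (ultraviolet)
- Balmer series: n_final = 2 (visible/near-UV)
- Paschen series: n_final = 3 (infrared)
- Brackett series: n_final = 4 (infrared)
- Pfund series: n_final = 5 (far infrared)

Since this transition ends at n = 5, it belongs to the Pfund series.

For reference, this 15 → 5 line has photon energy
ΔE = 13.6057 eV × (1/5² - 1/15²) = 0.483758222 eV,
corresponding to wavelength λ = hc/ΔE = 1239.84 eV·nm / 0.483758222 eV = 2562.933 nm in the far infrared region.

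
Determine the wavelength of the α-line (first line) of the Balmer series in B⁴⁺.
26.244436 nm

The longest wavelength corresponds to the smallest energy transition in the series.
The Balmer series has all transitions ending at n_f = 2.

For B⁴⁺ (Z = 5), the first line (α-line) is the jump from n = 3 to n = 2:
E_3 = -13.6057 × 5² / 3² = -37.79361111 eV
E_2 = -13.6057 × 5² / 2² = -85.03562500 eV
ΔE = E_3 - E_2 = 47.24201389 eV

λ = hc/E = 1239.84 eV·nm / 47.24201389 eV
λ = 26.244436 nm

This is the α-line of the Balmer series in B⁴⁺.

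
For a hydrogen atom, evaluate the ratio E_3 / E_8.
7.11111

Using E_n = -13.6057 Z² / n² eV with Z = 1:

E_3 = -13.6057 / 3² = -13.6057 / 9 = -1.51174444444 eV
E_8 = -13.6057 / 8² = -13.6057 / 64 = -0.21258906250 eV

The ratio is:
E_3/E_8 = (-1.51174444444) / (-0.21258906250)
E_3/E_8 = (-13.6057/9) / (-13.6057/64)
E_3/E_8 = 64/9
E_3/E_8 = 7.11111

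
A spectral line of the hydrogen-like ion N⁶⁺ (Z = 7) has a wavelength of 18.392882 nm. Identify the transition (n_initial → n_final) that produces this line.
n = 10 → n = 3

First, find the photon energy from the wavelength (hc = 1239.84 eV·nm):
E = hc/λ = 1239.84 eV·nm / 18.392882 nm = 67.408686 eV

The energy levels of N⁶⁺ satisfy E_n = -13.6057 × 7² / n² eV, so an emission n_i → n_f releases
ΔE = 13.6057 × 7² × (1/n_f² − 1/n_i²) eV.

Setting ΔE equal to the photon energy:
1/n_f² − 1/n_i² = 67.408686 / (13.6057 × 7²) = 0.10111111

Since 1/n_i² must be positive, we need 1/n_f² > 0.10111111, i.e. n_f ≤ 3. For each allowed n_f, solve n_i = (1/n_f² − 0.10111111)^(−1/2) and check whether it is a whole number:
  n_f = 1: 1/n_i² = 1.00000000 − 0.10111111 = 0.89888889 → n_i = 1.055  (not an integer) ✗
  n_f = 2: 1/n_i² = 0.25000000 − 0.10111111 = 0.14888889 → n_i = 2.592  (not an integer) ✗
  n_f = 3: 1/n_i² = 0.11111111 − 0.10111111 = 0.01000000 → n_i = 10.000  → integer, n_i = 10 ✓

Only n_f = 3 gives an integer upper level, n_i = 10.

The transition is from n = 10 to n = 3 (emission).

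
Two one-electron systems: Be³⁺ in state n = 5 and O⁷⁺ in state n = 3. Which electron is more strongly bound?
O⁷⁺ at n = 3 (E = -96.75164 eV)

Using E_n = -13.6057 Z² / n² eV:

Be³⁺ (Z = 4) at n = 5:
E = -13.6057 × 4² / 5² = -13.6057 × 16 / 25 = -8.70764800 eV

O⁷⁺ (Z = 8) at n = 3:
E = -13.6057 × 8² / 3² = -13.6057 × 64 / 9 = -96.75164444 eV

Since -96.75164444 eV < -8.70764800 eV,
O⁷⁺ at n = 3 is more tightly bound (requires more energy to ionize).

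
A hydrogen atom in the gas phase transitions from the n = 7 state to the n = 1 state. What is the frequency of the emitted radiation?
3.2227e+15 Hz

First, find the transition energy:
E_7 = -13.6057 / 7² = -0.27766735 eV
E_1 = -13.6057 / 1² = -13.60570000 eV
|ΔE| = |E_1 - E_7| = 13.32803265 eV

Convert to Joules: E = 13.32803265 eV × (1.602177 × 10⁻¹⁹ J/eV) = 2.135387e-18 J

Using E = hf:
f = E/h = 2.135387e-18 J / (6.62607 × 10⁻³⁴ J·s)
f = 3.2227e+15 Hz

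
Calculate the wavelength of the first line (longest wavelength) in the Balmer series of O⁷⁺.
10.251733 nm

The longest wavelength corresponds to the smallest energy transition in the series.
The Balmer series has all transitions ending at n_f = 2.

For O⁷⁺ (Z = 8), the first line (α-line) is the jump from n = 3 to n = 2:
E_3 = -13.6057 × 8² / 3² = -96.75164444 eV
E_2 = -13.6057 × 8² / 2² = -217.69120000 eV
ΔE = E_3 - E_2 = 120.93955556 eV

λ = hc/E = 1239.84 eV·nm / 120.93955556 eV
λ = 10.251733 nm

This is the α-line of the Balmer series in O⁷⁺.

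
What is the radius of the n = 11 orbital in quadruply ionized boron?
1.2806 nm (or 12.8061 Å)

The Bohr radius formula is:
r_n = n² a₀ / Z

where a₀ = 0.0529177 nm is the Bohr radius.

For B⁴⁺ (Z = 5) at n = 11:
r_11 = 11² × 0.0529177 nm / 5
r_11 = 121 × 0.0529177 nm / 5
r_11 = 6.40304 nm / 5
r_11 = 1.2806 nm

The electron orbits at approximately 1.2806 nm from the nucleus.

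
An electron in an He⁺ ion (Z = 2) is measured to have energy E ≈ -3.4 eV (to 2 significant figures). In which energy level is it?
n = 4

The exact energy levels follow E_n = -13.6057 Z² / n² eV with Z = 2.

The measured value (-3.4 eV) is reported to only 2 significant figures, so we must test candidate n values and see which one matches to that precision.

Candidate energies:
  n = 2:  E = -13.6057 × 2² / 2² = -13.60570 eV
  n = 3:  E = -13.6057 × 2² / 3² = -6.04698 eV
  n = 4:  E = -13.6057 × 2² / 4² = -3.40143 eV  ← matches
  n = 5:  E = -13.6057 × 2² / 5² = -2.17691 eV
  n = 6:  E = -13.6057 × 2² / 6² = -1.51174 eV

Checking against the measurement of -3.4 eV (2 sig figs), only n = 4 agrees:
E_4 = -3.40143 eV, which rounds to -3.4 eV ✓

Therefore n = 4.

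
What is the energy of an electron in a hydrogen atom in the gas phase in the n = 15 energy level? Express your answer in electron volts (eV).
-0.06 eV

The energy levels of a hydrogen-like atom are given by:
E_n = -13.6057 eV / n²

For n = 15:
E_15 = -13.6057 eV / 15²
E_15 = -13.6057 eV / 225
E_15 = -0.06 eV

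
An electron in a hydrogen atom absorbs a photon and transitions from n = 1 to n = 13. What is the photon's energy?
13.525193 eV

The energy levels of a hydrogen-like atom are E_n = -13.6057 eV / n².

Energy at n = 1: E_1 = -13.6057 / 1² = -13.605700000 eV
Energy at n = 13: E_13 = -13.6057 / 13² = -0.080507101 eV

The excitation energy is the difference:
ΔE = E_13 - E_1
ΔE = -0.080507101 - (-13.605700000)
ΔE = 13.525193 eV

Since this is positive, energy must be absorbed (photon absorption).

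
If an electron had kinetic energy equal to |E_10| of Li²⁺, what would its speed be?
6.56308e+05 m/s (or 0.22% of c)

The binding energy at n = 10 for Li²⁺ is:
E_10 = -13.6057 × 3²/10² = -1.22451300 eV
|E_10| = 1.22451300 eV

Convert to Joules:
KE = 1.22451300 eV × (1.602177 × 10⁻¹⁹ J/eV) = 1.9618866e-19 J

Using KE = ½mv²:
v = √(2·KE/m_e)
v = √(2 × 1.9618866e-19 J / 9.10938 × 10⁻³¹ kg)
v = 6.56308e+05 m/s

This is approximately 0.22% the speed of light.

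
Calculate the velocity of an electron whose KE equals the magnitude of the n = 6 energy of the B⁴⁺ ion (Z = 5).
1.82308e+06 m/s (or 0.61% of c)

The binding energy at n = 6 for B⁴⁺ is:
E_6 = -13.6057 × 5²/6² = -9.44840278 eV
|E_6| = 9.44840278 eV

Convert to Joules:
KE = 9.44840278 eV × (1.602177 × 10⁻¹⁹ J/eV) = 1.5138014e-18 J

Using KE = ½mv²:
v = √(2·KE/m_e)
v = √(2 × 1.5138014e-18 J / 9.10938 × 10⁻³¹ kg)
v = 1.82308e+06 m/s

This is approximately 0.61% the speed of light.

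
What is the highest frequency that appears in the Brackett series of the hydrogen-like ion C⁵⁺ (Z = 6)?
7.402e+15 Hz

The series limit corresponds to the transition from n = ∞ to n = 4.
This is the highest energy (shortest wavelength) transition in the Brackett series.

E_∞ = 0 eV
E_4 = -13.6057 × 6² / 4² = -30.61282500 eV

Energy at series limit:
ΔE = E_∞ - E_4 = 0 - (-30.61282500) = 30.61282500 eV
E = 30.61282500 eV × (1.602177 × 10⁻¹⁹ J/eV) = 4.90472e-18 J
f = E/h = 4.90472e-18 J / (6.62607 × 10⁻³⁴ J·s) = 7.402e+15 Hz

This energy equals the ionization energy from the n = 4 state of C⁵⁺.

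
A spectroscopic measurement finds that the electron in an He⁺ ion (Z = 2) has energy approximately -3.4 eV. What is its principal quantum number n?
n = 4

The exact energy levels follow E_n = -13.6057 Z² / n² eV with Z = 2.

The measured value (-3.4 eV) is reported to only 2 significant figures, so we must test candidate n values and see which one matches to that precision.

Candidate energies:
  n = 2:  E = -13.6057 × 2² / 2² = -13.60570 eV
  n = 3:  E = -13.6057 × 2² / 3² = -6.04698 eV
  n = 4:  E = -13.6057 × 2² / 4² = -3.40143 eV  ← matches
  n = 5:  E = -13.6057 × 2² / 5² = -2.17691 eV
  n = 6:  E = -13.6057 × 2² / 6² = -1.51174 eV

Checking against the measurement of -3.4 eV (2 sig figs), only n = 4 agrees:
E_4 = -3.40143 eV, which rounds to -3.4 eV ✓

Therefore n = 4.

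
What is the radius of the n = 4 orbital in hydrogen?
0.8467 nm (or 8.4668 Å)

The Bohr radius formula is:
r_n = n² a₀ / Z

where a₀ = 0.0529177 nm is the Bohr radius.

For H (Z = 1) at n = 4:
r_4 = 4² × 0.0529177 nm / 1
r_4 = 16 × 0.0529177 nm / 1
r_4 = 0.84668 nm / 1
r_4 = 0.8467 nm

The electron orbits at approximately 0.8467 nm from the nucleus.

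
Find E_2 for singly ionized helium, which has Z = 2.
-13.61 eV

For hydrogen-like ions, the energy levels scale with Z²:
E_n = -13.6057 Z² / n² eV

For He⁺ (Z = 2) at n = 2:
E_2 = -13.6057 × 2² / 2²
E_2 = -13.6057 × 4 / 4
E_2 = -54.4228 / 4
E_2 = -13.61 eV

The energy is 4 times more negative than hydrogen at the same n due to the stronger nuclear charge.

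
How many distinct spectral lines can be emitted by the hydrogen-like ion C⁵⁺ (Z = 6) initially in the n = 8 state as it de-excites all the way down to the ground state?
28

The electron can occupy levels n = 1, 2, ..., 8 during de-excitation — that is m = 8 - 1 + 1 = 8 distinct levels.

The number of distinct spectral lines equals the number of ways to choose 2 of these m levels (each pair gives one possible emission transition):

Number of lines = m(m-1)/2 = 8×7/2 = 28

These correspond to all possible transitions between the 8 levels:
8 → 7, 8 → 6, 8 → 5, 8 → 4, 8 → 3, 8 → 2, 8 → 1, 7 → 6...

Each transition produces a photon with a unique energy (and thus wavelength). This count does not depend on Z.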